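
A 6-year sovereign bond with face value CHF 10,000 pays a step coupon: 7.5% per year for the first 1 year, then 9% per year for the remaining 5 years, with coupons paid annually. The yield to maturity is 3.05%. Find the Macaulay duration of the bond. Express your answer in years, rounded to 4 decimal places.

Periodic yield y = 0.0305. Discount each cash flow and weight by its year:
  t   CF        PV=CF/(1+0.0305)^t    t·PV
  1       750.00       727.8020       727.8020
  2       900.00       847.5133     1,695.0266
  3       900.00       822.4292     2,467.2876
  4       900.00       798.0875     3,192.3501
  5       900.00       774.4663     3,872.3315
  6    10,900.00     9,102.0354    54,612.2125
  Σ                 13,072.3338    66,567.0104
Price P = Σ PV = 13,072.3338.
Macaulay duration = Σ(t·PV) / P = 66,567.0104 / 13,072.3338 = 5.09221 years.

5.0922 years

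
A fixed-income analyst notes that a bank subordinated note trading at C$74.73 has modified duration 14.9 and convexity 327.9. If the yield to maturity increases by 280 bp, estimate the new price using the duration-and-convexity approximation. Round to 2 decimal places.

C$53.16

Duration effect: -D_mod·Δy = -14.9 × (+0.028) = -0.417200
Convexity effect: ½·C·(Δy)² = 0.5 × 327.9 × (0.028)² = +0.1285368
ΔP/P ≈ -0.417200 + 0.1285368 = -0.2886632
New price ≈ 74.73 × (1 - 0.2886632) = 53.158199064.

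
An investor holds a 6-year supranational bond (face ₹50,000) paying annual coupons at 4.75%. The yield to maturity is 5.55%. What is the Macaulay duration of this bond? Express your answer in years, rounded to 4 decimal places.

5.3443 years

Periodic yield y = 0.0555. Discount each cash flow and weight by its year:
  t   CF        PV=CF/(1+0.0555)^t    t·PV
  1     2,375.00     2,250.1184     2,250.1184
  2     2,375.00     2,131.8033     4,263.6067
  3     2,375.00     2,019.7095     6,059.1284
  4     2,375.00     1,913.5097     7,654.0387
  5     2,375.00     1,812.8941     9,064.4703
  6    52,375.00    37,876.9159   227,261.4956
  Σ                 48,004.9509   256,552.8582
Price P = Σ PV = 48,004.9509.
Macaulay duration = Σ(t·PV) / P = 256,552.8582 / 48,004.9509 = 5.34430 years.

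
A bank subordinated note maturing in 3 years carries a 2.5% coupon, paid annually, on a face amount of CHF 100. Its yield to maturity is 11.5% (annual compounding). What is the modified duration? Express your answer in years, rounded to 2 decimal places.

2.62 years

Periodic yield y = 0.115. First find Macaulay duration:
  t   CF        PV=CF/(1+0.115)^t    t·PV
  1         2.50         2.2422         2.2422
  2         2.50         2.0109         4.0218
  3       102.50        73.9434       221.8301
  Σ                     78.1964       228.0941
P = 78.1964; Macaulay duration = 228.0941 / 78.1964 = 2.91694 years.
Modified duration = D_Mac / (1 + y) = 2.91694 / 1.115 = 2.61609 years.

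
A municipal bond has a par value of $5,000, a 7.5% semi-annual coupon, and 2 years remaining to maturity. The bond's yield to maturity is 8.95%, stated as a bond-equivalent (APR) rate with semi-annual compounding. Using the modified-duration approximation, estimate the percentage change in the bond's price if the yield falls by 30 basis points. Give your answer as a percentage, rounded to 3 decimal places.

Periodic yield y = 0.04475. Modified duration first:
  t   CF        PV=CF/(1+0.04475)^t    t·PV
  1       187.50       179.4688       179.4688
  2       187.50       171.7815       343.5631
  3       187.50       164.4236       493.2708
  4     5,187.50     4,354.2022    17,416.8087
  Σ                  4,869.8761    18,433.1113
P = 4,869.8761; D_Mac = 3.78513 half-year periods = 1.89256 yrs; D_mod = 1.89256/(1+0.04475) = 1.81150 yrs.
ΔP/P ≈ -D_mod · Δy = -1.81150 × (-0.003) = +0.005435 = +0.5435%.

+0.543%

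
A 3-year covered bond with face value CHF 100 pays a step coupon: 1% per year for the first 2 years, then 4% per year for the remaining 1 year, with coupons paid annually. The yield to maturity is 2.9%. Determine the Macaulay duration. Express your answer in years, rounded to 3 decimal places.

2.970 years

Periodic yield y = 0.029. Discount each cash flow and weight by its year:
  t   CF        PV=CF/(1+0.029)^t    t·PV
  1         1.00         0.9718         0.9718
  2         1.00         0.9444         1.8889
  3       104.00        95.4525       286.3574
  Σ                     97.3687       289.2181
Price P = Σ PV = 97.3687.
Macaulay duration = Σ(t·PV) / P = 289.2181 / 97.3687 = 2.97034 years.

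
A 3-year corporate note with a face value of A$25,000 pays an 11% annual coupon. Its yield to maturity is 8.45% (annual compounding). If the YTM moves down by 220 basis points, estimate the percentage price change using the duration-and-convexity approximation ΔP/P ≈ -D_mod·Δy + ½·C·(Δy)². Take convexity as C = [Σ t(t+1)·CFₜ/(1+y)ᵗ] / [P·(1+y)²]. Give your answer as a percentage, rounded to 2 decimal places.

+5.74%

With y = 0.0845:
  t   CF        PV=CF/(1+0.0845)^t    t·PV        t(t+1)·PV
  1     2,750.00     2,535.7308     2,535.7308       5,071.4615
  2     2,750.00     2,338.1565     4,676.3131      14,028.9392
  3    27,750.00    21,755.7630    65,267.2889     261,069.1556
  Σ                 26,629.6502    72,479.3327     280,169.5562
P = 26,629.6502; D_Mac = 2.72175 yrs; D_mod = 2.50968 yrs; C = 8.94533.
Duration effect: -2.50968 × (-0.022) = +0.055213
Convexity effect: 0.5 × 8.94533 × (-0.022)² = +0.0021648
ΔP/P ≈ +0.055213 + 0.0021648 = +0.057378 = +5.7378%.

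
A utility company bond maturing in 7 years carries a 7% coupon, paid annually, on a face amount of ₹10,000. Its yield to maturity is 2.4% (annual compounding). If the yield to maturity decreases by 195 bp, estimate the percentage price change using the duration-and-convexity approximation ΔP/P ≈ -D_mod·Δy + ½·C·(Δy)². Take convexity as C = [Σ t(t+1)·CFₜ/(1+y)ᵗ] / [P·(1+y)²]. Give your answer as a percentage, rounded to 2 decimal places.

+12.11%

With y = 0.024:
  t   CF        PV=CF/(1+0.024)^t    t·PV        t(t+1)·PV
  1       700.00       683.5938       683.5938       1,367.1875
  2       700.00       667.5720     1,335.1440       4,005.4321
  3       700.00       651.9258     1,955.7774       7,823.1096
  4       700.00       636.6463     2,546.5852      12,732.9258
  5       700.00       621.7249     3,108.6245      18,651.7468
  6       700.00       607.1532     3,642.9193      25,500.4351
  7    10,700.00     9,063.2525    63,442.7677     507,542.1420
  Σ                 12,931.8685    76,715.4119     577,622.9790
P = 12,931.8685; D_Mac = 5.93228 yrs; D_mod = 5.79324 yrs; C = 42.59742.
Duration effect: -5.79324 × (-0.0195) = +0.112968
Convexity effect: 0.5 × 42.59742 × (-0.0195)² = +0.0080988
ΔP/P ≈ +0.112968 + 0.0080988 = +0.121067 = +12.1067%.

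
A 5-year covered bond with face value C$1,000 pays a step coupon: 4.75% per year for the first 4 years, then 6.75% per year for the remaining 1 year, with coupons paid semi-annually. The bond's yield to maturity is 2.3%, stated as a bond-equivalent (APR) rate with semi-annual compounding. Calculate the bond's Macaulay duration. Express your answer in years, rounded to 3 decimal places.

4.544 years

Periodic yield y = 0.0115. Discount each cash flow and weight by its period:
  t   CF        PV=CF/(1+0.0115)^t    t·PV
  1        23.75        23.4800        23.4800
  2        23.75        23.2130        46.4261
  3        23.75        22.9491        68.8473
  4        23.75        22.6882        90.7528
  5        23.75        22.4303       112.1513
  6        23.75        22.1752       133.0514
  7        23.75        21.9231       153.4619
  8        23.75        21.6739       173.3910
  9        33.75        30.4495       274.0459
  10    1,033.75       922.0546     9,220.5463
  Σ                  1,133.0370    10,296.1539
Price P = Σ PV = 1,133.0370.
Macaulay duration = Σ(t·PV) / P = 10,296.1539 / 1,133.0370 = 9.08722 half-year periods.
In years: 9.08722 / 2 = 4.54361 years.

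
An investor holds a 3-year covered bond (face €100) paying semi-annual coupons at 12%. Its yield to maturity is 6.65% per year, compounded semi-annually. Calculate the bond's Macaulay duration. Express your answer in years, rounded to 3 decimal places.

Periodic yield y = 0.03325. Discount each cash flow and weight by its period:
  t   CF        PV=CF/(1+0.03325)^t    t·PV
  1         6.00         5.8069         5.8069
  2         6.00         5.6201        11.2401
  3         6.00         5.4392        16.3176
  4         6.00         5.2642        21.0567
  5         6.00         5.0948        25.4738
  6       106.00        87.1111       522.6665
  Σ                    114.3362       602.5616
Price P = Σ PV = 114.3362.
Macaulay duration = Σ(t·PV) / P = 602.5616 / 114.3362 = 5.27009 half-year periods.
In years: 5.27009 / 2 = 2.63504 years.

2.635 years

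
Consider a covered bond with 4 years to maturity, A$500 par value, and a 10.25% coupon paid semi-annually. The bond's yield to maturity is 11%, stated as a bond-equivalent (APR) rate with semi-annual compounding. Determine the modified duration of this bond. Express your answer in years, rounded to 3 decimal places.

Periodic yield y = 0.055. First find Macaulay duration:
  t   CF        PV=CF/(1+0.055)^t    t·PV
  1       25.625        24.2891        24.2891
  2       25.625        23.0228        46.0457
  3       25.625        21.8226        65.4678
  4       25.625        20.6849        82.7397
  5       25.625        19.6066        98.0328
  6       25.625        18.5844       111.5065
  7       25.625        17.6156       123.3090
  8      525.625       342.4967     2,739.9733
  Σ                    488.1227     3,291.3639
P = 488.1227; Macaulay duration = 3,291.3639 / 488.1227 = 6.74290 half-year periods = 3.37145 years.
Modified duration = D_Mac / (1 + y) = 3.37145 / 1.055 = 3.19569 years.

3.196 years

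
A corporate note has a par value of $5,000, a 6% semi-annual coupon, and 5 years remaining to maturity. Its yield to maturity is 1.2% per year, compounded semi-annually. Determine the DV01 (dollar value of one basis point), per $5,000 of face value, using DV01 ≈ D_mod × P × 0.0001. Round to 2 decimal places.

Periodic yield y = 0.006.
  t   CF        PV=CF/(1+0.006)^t    t·PV
  1       150.00       149.1054       149.1054
  2       150.00       148.2161       296.4321
  3       150.00       147.3321       441.9962
  4       150.00       146.4534       585.8134
  5       150.00       145.5799       727.8994
  6       150.00       144.7116       868.2697
  7       150.00       143.8485     1,006.9396
  8       150.00       142.9906     1,143.9246
  9       150.00       142.1377     1,279.2397
  10    5,150.00     4,850.9570    48,509.5697
  Σ                  6,161.3322    55,009.1899
P = 6,161.3322; D_Mac = 8.92813 half-year periods = 4.46407 yrs; D_mod = 4.43744 yrs.
DV01 ≈ 4.43744 × 6,161.3322 × 0.0001 = 2.734055.

$2.73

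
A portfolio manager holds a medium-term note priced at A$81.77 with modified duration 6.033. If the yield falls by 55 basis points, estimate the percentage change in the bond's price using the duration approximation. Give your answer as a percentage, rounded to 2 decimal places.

+3.32%

Duration approximation: ΔP/P ≈ -D_mod · Δy = -6.033 × (-0.0055) = +0.0331815.
As a percentage: +3.31815%.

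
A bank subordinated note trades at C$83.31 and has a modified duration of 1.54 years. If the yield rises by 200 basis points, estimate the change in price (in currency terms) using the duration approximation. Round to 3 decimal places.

-C$2.566

Duration approximation: ΔP/P ≈ -D_mod · Δy = -1.54 × (+0.02) = -0.030800.
ΔP ≈ 83.31 × (-0.030800) = -2.565948.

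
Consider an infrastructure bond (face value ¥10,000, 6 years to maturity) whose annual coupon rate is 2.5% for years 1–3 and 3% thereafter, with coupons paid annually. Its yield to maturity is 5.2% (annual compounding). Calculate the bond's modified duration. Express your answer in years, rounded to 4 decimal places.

Periodic yield y = 0.052. First find Macaulay duration:
  t   CF        PV=CF/(1+0.052)^t    t·PV
  1       250.00       237.6426       237.6426
  2       250.00       225.8960       451.7920
  3       250.00       214.7300       644.1901
  4       300.00       244.9392       979.7568
  5       300.00       232.8319     1,164.1597
  6    10,300.00     7,598.7610    45,592.5661
  Σ                  8,754.8008    49,070.1072
P = 8,754.8008; Macaulay duration = 49,070.1072 / 8,754.8008 = 5.60494 years.
Modified duration = D_Mac / (1 + y) = 5.60494 / 1.052 = 5.32789 years.

5.3279 years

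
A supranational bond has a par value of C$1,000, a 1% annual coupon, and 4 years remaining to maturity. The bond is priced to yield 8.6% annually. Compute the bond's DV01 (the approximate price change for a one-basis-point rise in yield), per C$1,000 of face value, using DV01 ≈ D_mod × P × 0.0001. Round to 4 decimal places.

Periodic yield y = 0.086.
  t   CF        PV=CF/(1+0.086)^t    t·PV
  1        10.00         9.2081         9.2081
  2        10.00         8.4789        16.9578
  3        10.00         7.8075        23.4224
  4     1,010.00       726.1094     2,904.4377
  Σ                    751.6039     2,954.0260
P = 751.6039; D_Mac = 3.93030 yrs; D_mod = 3.61906 yrs.
DV01 ≈ 3.61906 × 751.6039 × 0.0001 = 0.272010.

C$0.2720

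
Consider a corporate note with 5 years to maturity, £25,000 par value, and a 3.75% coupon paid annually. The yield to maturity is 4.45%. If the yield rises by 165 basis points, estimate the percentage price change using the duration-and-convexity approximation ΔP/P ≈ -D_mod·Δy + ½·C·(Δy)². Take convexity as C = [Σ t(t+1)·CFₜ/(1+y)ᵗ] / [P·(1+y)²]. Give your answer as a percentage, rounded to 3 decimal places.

With y = 0.0445:
  t   CF        PV=CF/(1+0.0445)^t    t·PV        t(t+1)·PV
  1       937.50       897.5586       897.5586       1,795.1173
  2       937.50       859.3189     1,718.6379       5,155.9137
  3       937.50       822.7084     2,468.1253       9,872.5011
  4       937.50       787.6577     3,150.6306      15,753.1531
  5    25,937.50    20,863.4388   104,317.1941     625,903.1643
  Σ                 24,230.6825   112,552.1465     658,479.8495
P = 24,230.6825; D_Mac = 4.64503 yrs; D_mod = 4.44713 yrs; C = 24.90921.
Duration effect: -4.44713 × (+0.0165) = -0.073378
Convexity effect: 0.5 × 24.90921 × (0.0165)² = +0.0033908
ΔP/P ≈ -0.073378 + 0.0033908 = -0.069987 = -6.9987%.

-6.999%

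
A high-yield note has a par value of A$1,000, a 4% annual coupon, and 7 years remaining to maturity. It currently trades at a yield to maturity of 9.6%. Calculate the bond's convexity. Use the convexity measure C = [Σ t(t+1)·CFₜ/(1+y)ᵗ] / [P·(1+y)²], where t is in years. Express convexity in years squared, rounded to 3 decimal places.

With y = 0.096:
  t   CF        PV=CF/(1+0.096)^t    t·PV        t(t+1)·PV
  1        40.00        36.4964        36.4964          72.9927
  2        40.00        33.2996        66.5992         199.7975
  3        40.00        30.3828        91.1485         364.5940
  4        40.00        27.7216       110.8863         554.4313
  5        40.00        25.2934       126.4670         758.8020
  6        40.00        23.0779       138.4675         969.2726
  7     1,040.00       547.4689     3,832.2824      30,658.2589
  Σ                    723.7406     4,402.3472      33,578.1492
P = 723.7406.
Convexity = Σ t(t+1)·PV / [P·(1+y)²] = 33,578.1492 / (723.7406 × 1.201216) = 38.62360.

38.624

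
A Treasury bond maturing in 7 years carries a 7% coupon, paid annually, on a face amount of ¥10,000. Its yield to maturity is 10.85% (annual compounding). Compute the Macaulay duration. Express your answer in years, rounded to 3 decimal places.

Periodic yield y = 0.1085. Discount each cash flow and weight by its year:
  t   CF        PV=CF/(1+0.1085)^t    t·PV
  1       700.00       631.4840       631.4840
  2       700.00       569.6743     1,139.3486
  3       700.00       513.9146     1,541.7438
  4       700.00       463.6126     1,854.4505
  5       700.00       418.2342     2,091.1710
  6       700.00       377.2974     2,263.7846
  7    10,700.00     5,202.7612    36,419.3286
  Σ                  8,176.9784    45,941.3112
Price P = Σ PV = 8,176.9784.
Macaulay duration = Σ(t·PV) / P = 45,941.3112 / 8,176.9784 = 5.61837 years.

5.618 years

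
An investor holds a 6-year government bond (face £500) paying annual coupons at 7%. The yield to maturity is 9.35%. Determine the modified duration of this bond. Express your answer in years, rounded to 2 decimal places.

Periodic yield y = 0.0935. First find Macaulay duration:
  t   CF        PV=CF/(1+0.0935)^t    t·PV
  1        35.00        32.0073        32.0073
  2        35.00        29.2705        58.5410
  3        35.00        26.7677        80.3032
  4        35.00        24.4790        97.9158
  5        35.00        22.3859       111.9294
  6       535.00       312.9256     1,877.5534
  Σ                    447.8360     2,258.2502
P = 447.8360; Macaulay duration = 2,258.2502 / 447.8360 = 5.04258 years.
Modified duration = D_Mac / (1 + y) = 5.04258 / 1.0935 = 4.61142 years.

4.61 years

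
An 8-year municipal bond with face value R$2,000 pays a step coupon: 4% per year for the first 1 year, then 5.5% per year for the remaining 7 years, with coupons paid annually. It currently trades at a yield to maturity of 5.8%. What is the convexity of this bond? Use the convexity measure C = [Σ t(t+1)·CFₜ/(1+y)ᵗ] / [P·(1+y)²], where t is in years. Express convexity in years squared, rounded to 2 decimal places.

50.95

With y = 0.058:
  t   CF        PV=CF/(1+0.058)^t    t·PV        t(t+1)·PV
  1        80.00        75.6144        75.6144         151.2287
  2       110.00        98.2701       196.5402         589.6205
  3       110.00        92.8829       278.6486       1,114.5946
  4       110.00        87.7910       351.1640       1,755.8201
  5       110.00        82.9783       414.8913       2,489.3479
  6       110.00        78.4294       470.5762       3,294.0332
  7       110.00        74.1298       518.9088       4,151.2705
  8     2,110.00     1,343.9933    10,751.9466      96,767.5198
  Σ                  1,934.0891    13,058.2902     110,313.4354
P = 1,934.0891.
Convexity = Σ t(t+1)·PV / [P·(1+y)²] = 110,313.4354 / (1,934.0891 × 1.119364) = 50.95427.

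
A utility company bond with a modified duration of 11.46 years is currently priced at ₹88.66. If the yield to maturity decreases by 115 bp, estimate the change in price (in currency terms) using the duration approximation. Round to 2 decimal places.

Duration approximation: ΔP/P ≈ -D_mod · Δy = -11.46 × (-0.0115) = +0.131790.
ΔP ≈ 88.66 × (+0.131790) = +11.6845014.

+₹11.68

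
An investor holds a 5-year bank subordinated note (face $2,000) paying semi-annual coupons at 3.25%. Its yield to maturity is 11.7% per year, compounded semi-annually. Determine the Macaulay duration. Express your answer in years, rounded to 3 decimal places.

4.564 years

Periodic yield y = 0.0585. Discount each cash flow and weight by its period:
  t   CF        PV=CF/(1+0.0585)^t    t·PV
  1        32.50        30.7038        30.7038
  2        32.50        29.0069        58.0138
  3        32.50        27.4038        82.2114
  4        32.50        25.8893       103.5571
  5        32.50        24.4585       122.2923
  6        32.50        23.1067       138.6403
  7        32.50        21.8297       152.8077
  8        32.50        20.6232       164.9858
  9        32.50        19.4834       175.3509
  10    2,032.50     1,151.1235    11,511.2353
  Σ                  1,373.6289    12,539.7985
Price P = Σ PV = 1,373.6289.
Macaulay duration = Σ(t·PV) / P = 12,539.7985 / 1,373.6289 = 9.12896 half-year periods.
In years: 9.12896 / 2 = 4.56448 years.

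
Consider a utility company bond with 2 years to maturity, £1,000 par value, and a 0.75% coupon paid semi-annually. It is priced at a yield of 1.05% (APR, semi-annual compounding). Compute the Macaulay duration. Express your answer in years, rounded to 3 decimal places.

Periodic yield y = 0.00525. Discount each cash flow and weight by its period:
  t   CF        PV=CF/(1+0.00525)^t    t·PV
  1         3.75         3.7304         3.7304
  2         3.75         3.7109         7.4219
  3         3.75         3.6916        11.0747
  4     1,003.75       982.9450     3,931.7801
  Σ                    994.0779     3,954.0071
Price P = Σ PV = 994.0779.
Macaulay duration = Σ(t·PV) / P = 3,954.0071 / 994.0779 = 3.97756 half-year periods.
In years: 3.97756 / 2 = 1.98878 years.

1.989 years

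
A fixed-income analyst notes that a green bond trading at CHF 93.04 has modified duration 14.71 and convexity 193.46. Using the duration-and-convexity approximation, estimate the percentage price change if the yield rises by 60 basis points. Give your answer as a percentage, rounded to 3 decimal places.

Duration effect: -D_mod·Δy = -14.71 × (+0.006) = -0.088260
Convexity effect: ½·C·(Δy)² = 0.5 × 193.46 × (0.006)² = +0.00348228
ΔP/P ≈ -0.088260 + 0.00348228 = -0.08477772
= -8.477772%.

-8.478%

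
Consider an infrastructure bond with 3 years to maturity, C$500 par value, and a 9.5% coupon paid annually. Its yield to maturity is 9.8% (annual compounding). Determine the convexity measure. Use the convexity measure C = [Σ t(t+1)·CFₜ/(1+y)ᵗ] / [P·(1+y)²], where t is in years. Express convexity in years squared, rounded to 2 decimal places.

With y = 0.098:
  t   CF        PV=CF/(1+0.098)^t    t·PV        t(t+1)·PV
  1        47.50        43.2605        43.2605          86.5209
  2        47.50        39.3993        78.7987         236.3960
  3       547.50       413.5967     1,240.7902       4,963.1608
  Σ                    496.2565     1,362.8494       5,286.0778
P = 496.2565.
Convexity = Σ t(t+1)·PV / [P·(1+y)²] = 5,286.0778 / (496.2565 × 1.205604) = 8.83533.

8.84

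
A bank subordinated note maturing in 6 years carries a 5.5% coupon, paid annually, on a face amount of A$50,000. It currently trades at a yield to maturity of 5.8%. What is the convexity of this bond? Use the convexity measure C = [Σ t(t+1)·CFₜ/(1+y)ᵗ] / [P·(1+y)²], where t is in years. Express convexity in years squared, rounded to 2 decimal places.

31.44

With y = 0.058:
  t   CF        PV=CF/(1+0.058)^t    t·PV        t(t+1)·PV
  1     2,750.00     2,599.2439     2,599.2439       5,198.4877
  2     2,750.00     2,456.7522     4,913.5045      14,740.5134
  3     2,750.00     2,322.0720     6,966.2161      27,864.8646
  4     2,750.00     2,194.7751     8,779.1004      43,895.5019
  5     2,750.00     2,074.4566    10,372.2830      62,233.6983
  6    52,750.00    37,610.4438   225,662.6626   1,579,638.6385
  Σ                 49,257.7436   259,293.0105   1,733,571.7043
P = 49,257.7436.
Convexity = Σ t(t+1)·PV / [P·(1+y)²] = 1,733,571.7043 / (49,257.7436 × 1.119364) = 31.44097.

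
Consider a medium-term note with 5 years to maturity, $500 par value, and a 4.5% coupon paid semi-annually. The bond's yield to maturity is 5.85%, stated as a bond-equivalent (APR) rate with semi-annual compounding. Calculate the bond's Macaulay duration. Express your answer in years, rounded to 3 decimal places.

4.516 years

Periodic yield y = 0.02925. Discount each cash flow and weight by its period:
  t   CF        PV=CF/(1+0.02925)^t    t·PV
  1        11.25        10.9303        10.9303
  2        11.25        10.6197        21.2393
  3        11.25        10.3179        30.9536
  4        11.25        10.0246        40.0986
  5        11.25         9.7398        48.6988
  6        11.25         9.4630        56.7778
  7        11.25         9.1940        64.3583
  8        11.25         8.9328        71.4621
  9        11.25         8.6789        78.1101
  10      511.25       383.1992     3,831.9917
  Σ                    471.1001     4,254.6205
Price P = Σ PV = 471.1001.
Macaulay duration = Σ(t·PV) / P = 4,254.6205 / 471.1001 = 9.03125 half-year periods.
In years: 9.03125 / 2 = 4.51562 years.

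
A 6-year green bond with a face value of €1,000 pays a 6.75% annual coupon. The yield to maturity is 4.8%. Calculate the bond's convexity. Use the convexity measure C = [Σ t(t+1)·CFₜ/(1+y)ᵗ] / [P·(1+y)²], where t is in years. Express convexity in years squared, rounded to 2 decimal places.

With y = 0.048:
  t   CF        PV=CF/(1+0.048)^t    t·PV        t(t+1)·PV
  1        67.50        64.4084        64.4084         128.8168
  2        67.50        61.4584       122.9168         368.7504
  3        67.50        58.6435       175.9305         703.7221
  4        67.50        55.9575       223.8302       1,119.1509
  5        67.50        53.3946       266.9730       1,601.8381
  6     1,067.50       805.7498     4,834.4986      33,841.4902
  Σ                  1,099.6122     5,688.5575      37,763.7683
P = 1,099.6122.
Convexity = Σ t(t+1)·PV / [P·(1+y)²] = 37,763.7683 / (1,099.6122 × 1.098304) = 31.26894.

31.27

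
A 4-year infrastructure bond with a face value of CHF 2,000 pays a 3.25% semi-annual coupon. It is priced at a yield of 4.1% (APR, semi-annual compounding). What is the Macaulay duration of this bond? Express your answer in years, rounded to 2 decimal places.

3.78 years

Periodic yield y = 0.0205. Discount each cash flow and weight by its period:
  t   CF        PV=CF/(1+0.0205)^t    t·PV
  1        32.50        31.8471        31.8471
  2        32.50        31.2074        62.4148
  3        32.50        30.5805        91.7414
  4        32.50        29.9662       119.8647
  5        32.50        29.3642       146.8210
  6        32.50        28.7743       172.6460
  7        32.50        28.1963       197.3742
  8     2,032.50     1,727.9313    13,823.4507
  Σ                  1,937.8674    14,646.1600
Price P = Σ PV = 1,937.8674.
Macaulay duration = Σ(t·PV) / P = 14,646.1600 / 1,937.8674 = 7.55788 half-year periods.
In years: 7.55788 / 2 = 3.77894 years.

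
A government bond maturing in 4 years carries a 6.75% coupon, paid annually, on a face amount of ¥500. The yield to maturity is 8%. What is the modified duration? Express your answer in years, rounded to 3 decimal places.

3.359 years

Periodic yield y = 0.08. First find Macaulay duration:
  t   CF        PV=CF/(1+0.08)^t    t·PV
  1        33.75        31.2500        31.2500
  2        33.75        28.9352        57.8704
  3        33.75        26.7918        80.3755
  4       533.75       392.3222     1,569.2887
  Σ                    479.2992     1,738.7846
P = 479.2992; Macaulay duration = 1,738.7846 / 479.2992 = 3.62776 years.
Modified duration = D_Mac / (1 + y) = 3.62776 / 1.08 = 3.35904 years.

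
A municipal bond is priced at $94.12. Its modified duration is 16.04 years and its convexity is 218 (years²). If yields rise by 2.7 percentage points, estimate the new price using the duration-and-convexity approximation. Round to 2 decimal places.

$60.84

Duration effect: -D_mod·Δy = -16.04 × (+0.027) = -0.433080
Convexity effect: ½·C·(Δy)² = 0.5 × 218 × (0.027)² = +0.0794610
ΔP/P ≈ -0.433080 + 0.0794610 = -0.353619
New price ≈ 94.12 × (1 - 0.353619) = 60.83737972.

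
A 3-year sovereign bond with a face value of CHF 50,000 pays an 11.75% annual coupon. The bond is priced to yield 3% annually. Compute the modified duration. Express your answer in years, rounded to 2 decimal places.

Periodic yield y = 0.03. First find Macaulay duration:
  t   CF        PV=CF/(1+0.03)^t    t·PV
  1     5,875.00     5,703.8835     5,703.8835
  2     5,875.00     5,537.7510    11,075.5019
  3    55,875.00    51,133.5402   153,400.6206
  Σ                 62,375.1747   170,180.0061
P = 62,375.1747; Macaulay duration = 170,180.0061 / 62,375.1747 = 2.72833 years.
Modified duration = D_Mac / (1 + y) = 2.72833 / 1.03 = 2.64886 years.

2.65 years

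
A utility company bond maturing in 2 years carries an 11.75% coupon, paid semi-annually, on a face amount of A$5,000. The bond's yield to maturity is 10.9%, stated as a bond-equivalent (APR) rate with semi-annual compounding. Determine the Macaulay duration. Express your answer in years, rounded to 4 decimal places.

1.8409 years

Periodic yield y = 0.0545. Discount each cash flow and weight by its period:
  t   CF        PV=CF/(1+0.0545)^t    t·PV
  1       293.75       278.5680       278.5680
  2       293.75       264.1707       528.3415
  3       293.75       250.5175       751.5526
  4     5,293.75     4,281.3141    17,125.2564
  Σ                  5,074.5704    18,683.7185
Price P = Σ PV = 5,074.5704.
Macaulay duration = Σ(t·PV) / P = 18,683.7185 / 5,074.5704 = 3.68183 half-year periods.
In years: 3.68183 / 2 = 1.84092 years.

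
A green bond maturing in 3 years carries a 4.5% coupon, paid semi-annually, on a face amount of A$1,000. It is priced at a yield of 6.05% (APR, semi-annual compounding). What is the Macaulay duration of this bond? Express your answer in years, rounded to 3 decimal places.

Periodic yield y = 0.03025. Discount each cash flow and weight by its period:
  t   CF        PV=CF/(1+0.03025)^t    t·PV
  1        22.50        21.8394        21.8394
  2        22.50        21.1981        42.3962
  3        22.50        20.5757        61.7271
  4        22.50        19.9716        79.8862
  5        22.50        19.3852        96.9258
  6     1,022.50       855.0816     5,130.4898
  Σ                    958.0515     5,433.2645
Price P = Σ PV = 958.0515.
Macaulay duration = Σ(t·PV) / P = 5,433.2645 / 958.0515 = 5.67116 half-year periods.
In years: 5.67116 / 2 = 2.83558 years.

2.836 years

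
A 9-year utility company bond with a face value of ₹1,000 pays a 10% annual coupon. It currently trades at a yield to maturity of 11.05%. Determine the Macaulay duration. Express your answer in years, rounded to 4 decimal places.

Periodic yield y = 0.1105. Discount each cash flow and weight by its year:
  t   CF        PV=CF/(1+0.1105)^t    t·PV
  1       100.00        90.0495        90.0495
  2       100.00        81.0892       162.1783
  3       100.00        73.0204       219.0613
  4       100.00        65.7545       263.0182
  5       100.00        59.2117       296.0583
  6       100.00        53.3198       319.9189
  7       100.00        48.0142       336.0997
  8       100.00        43.2366       345.8928
  9     1,100.00       428.2779     3,854.5007
  Σ                    941.9738     5,886.7776
Price P = Σ PV = 941.9738.
Macaulay duration = Σ(t·PV) / P = 5,886.7776 / 941.9738 = 6.24941 years.

6.2494 years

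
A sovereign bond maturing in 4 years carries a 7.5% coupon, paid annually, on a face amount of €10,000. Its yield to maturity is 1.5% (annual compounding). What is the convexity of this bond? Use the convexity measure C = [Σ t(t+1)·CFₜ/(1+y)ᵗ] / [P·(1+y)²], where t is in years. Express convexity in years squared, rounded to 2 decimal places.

With y = 0.015:
  t   CF        PV=CF/(1+0.015)^t    t·PV        t(t+1)·PV
  1       750.00       738.9163       738.9163       1,477.8325
  2       750.00       727.9963     1,455.9926       4,367.9779
  3       750.00       717.2377     2,151.7132       8,606.8529
  4    10,750.00    10,128.4805    40,513.9219     202,569.6095
  Σ                 12,312.6308    44,860.5440     217,022.2728
P = 12,312.6308.
Convexity = Σ t(t+1)·PV / [P·(1+y)²] = 217,022.2728 / (12,312.6308 × 1.030225) = 17.10887.

17.11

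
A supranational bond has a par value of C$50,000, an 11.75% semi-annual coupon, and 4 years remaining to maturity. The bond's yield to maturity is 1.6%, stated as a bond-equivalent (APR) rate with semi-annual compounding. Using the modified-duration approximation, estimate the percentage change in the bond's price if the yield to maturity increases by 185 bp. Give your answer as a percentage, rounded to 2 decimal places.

Periodic yield y = 0.008. Modified duration first:
  t   CF        PV=CF/(1+0.008)^t    t·PV
  1     2,937.50     2,914.1865     2,914.1865
  2     2,937.50     2,891.0580     5,782.1161
  3     2,937.50     2,868.1131     8,604.3394
  4     2,937.50     2,845.3503    11,381.4013
  5     2,937.50     2,822.7682    14,113.8410
  6     2,937.50     2,800.3653    16,802.1916
  7     2,937.50     2,778.1401    19,446.9810
  8    52,937.50    49,668.2857   397,346.2858
  Σ                 69,588.2674   476,391.3427
P = 69,588.2674; D_Mac = 6.84586 half-year periods = 3.42293 yrs; D_mod = 3.42293/(1+0.008) = 3.39576 yrs.
ΔP/P ≈ -D_mod · Δy = -3.39576 × (+0.0185) = -0.062822 = -6.2822%.

-6.28%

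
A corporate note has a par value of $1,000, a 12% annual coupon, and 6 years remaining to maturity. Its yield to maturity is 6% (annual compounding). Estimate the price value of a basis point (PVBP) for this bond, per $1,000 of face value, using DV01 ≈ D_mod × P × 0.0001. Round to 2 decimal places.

$0.58

Periodic yield y = 0.06.
  t   CF        PV=CF/(1+0.06)^t    t·PV
  1       120.00       113.2075       113.2075
  2       120.00       106.7996       213.5991
  3       120.00       100.7543       302.2629
  4       120.00        95.0512       380.2050
  5       120.00        89.6710       448.3549
  6     1,120.00       789.5558     4,737.3348
  Σ                  1,295.0395     6,194.9643
P = 1,295.0395; D_Mac = 4.78361 yrs; D_mod = 4.51284 yrs.
DV01 ≈ 4.51284 × 1,295.0395 × 0.0001 = 0.584431.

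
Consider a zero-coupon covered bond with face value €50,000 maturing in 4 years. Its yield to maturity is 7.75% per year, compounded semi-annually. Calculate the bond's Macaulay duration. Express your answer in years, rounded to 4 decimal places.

4.0000 years

A zero-coupon bond has a single cash flow at maturity, so its Macaulay duration equals its maturity: 4 years.
(Equivalently: 8 semi-annual periods ÷ 2 = 4 years.)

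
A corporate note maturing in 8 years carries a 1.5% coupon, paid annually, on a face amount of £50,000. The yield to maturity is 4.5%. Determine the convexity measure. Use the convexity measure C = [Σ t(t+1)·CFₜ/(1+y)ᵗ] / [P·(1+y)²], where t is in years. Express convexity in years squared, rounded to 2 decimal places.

With y = 0.045:
  t   CF        PV=CF/(1+0.045)^t    t·PV        t(t+1)·PV
  1       750.00       717.7033       717.7033       1,435.4067
  2       750.00       686.7975     1,373.5949       4,120.7848
  3       750.00       657.2225     1,971.6674       7,886.6694
  4       750.00       628.9210     2,515.6840      12,578.4202
  5       750.00       601.8383     3,009.1914      18,055.1485
  6       750.00       575.9218     3,455.5308      24,188.7158
  7       750.00       551.1213     3,857.8494      30,862.7952
  8    50,750.00    35,686.6452   285,493.1615   2,569,438.4539
  Σ                 40,106.1709   302,394.3829   2,668,566.3945
P = 40,106.1709.
Convexity = Σ t(t+1)·PV / [P·(1+y)²] = 2,668,566.3945 / (40,106.1709 × 1.092025) = 60.93043.

60.93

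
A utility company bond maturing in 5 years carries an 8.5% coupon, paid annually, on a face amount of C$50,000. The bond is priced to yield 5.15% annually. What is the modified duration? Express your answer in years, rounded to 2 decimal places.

4.12 years

Periodic yield y = 0.0515. First find Macaulay duration:
  t   CF        PV=CF/(1+0.0515)^t    t·PV
  1     4,250.00     4,041.8450     4,041.8450
  2     4,250.00     3,843.8849     7,687.7698
  3     4,250.00     3,655.6205    10,966.8614
  4     4,250.00     3,476.5768    13,906.3070
  5    54,250.00    42,203.9750   211,019.8751
  Σ                 57,221.9021   247,622.6583
P = 57,221.9021; Macaulay duration = 247,622.6583 / 57,221.9021 = 4.32741 years.
Modified duration = D_Mac / (1 + y) = 4.32741 / 1.0515 = 4.11546 years.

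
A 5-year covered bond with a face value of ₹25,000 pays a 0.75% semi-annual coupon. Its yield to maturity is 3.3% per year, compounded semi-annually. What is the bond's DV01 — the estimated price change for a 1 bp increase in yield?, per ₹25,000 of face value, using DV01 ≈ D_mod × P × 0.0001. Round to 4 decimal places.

₹10.6670

Periodic yield y = 0.0165.
  t   CF        PV=CF/(1+0.0165)^t    t·PV
  1        93.75        92.2282        92.2282
  2        93.75        90.7312       181.4623
  3        93.75        89.2584       267.7752
  4        93.75        87.8095       351.2382
  5        93.75        86.3842       431.9210
  6        93.75        84.9820       509.8920
  7        93.75        83.6026       585.2179
  8        93.75        82.2455       657.9641
  9        93.75        80.9105       728.1944
  10   25,093.75    21,305.5003   213,055.0032
  Σ                 22,083.6525   216,860.8967
P = 22,083.6525; D_Mac = 9.81997 half-year periods = 4.90999 yrs; D_mod = 4.83029 yrs.
DV01 ≈ 4.83029 × 22,083.6525 × 0.0001 = 10.667039.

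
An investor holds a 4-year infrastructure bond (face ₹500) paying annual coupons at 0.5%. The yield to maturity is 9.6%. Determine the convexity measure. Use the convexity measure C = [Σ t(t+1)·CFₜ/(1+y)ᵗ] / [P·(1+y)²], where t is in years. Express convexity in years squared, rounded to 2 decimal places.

With y = 0.096:
  t   CF        PV=CF/(1+0.096)^t    t·PV        t(t+1)·PV
  1         2.50         2.2810         2.2810           4.5620
  2         2.50         2.0812         4.1624          12.4873
  3         2.50         1.8989         5.6968          22.7871
  4       502.50       348.2522     1,393.0087       6,965.0437
  Σ                    354.5134     1,405.1490       7,004.8802
P = 354.5134.
Convexity = Σ t(t+1)·PV / [P·(1+y)²] = 7,004.8802 / (354.5134 × 1.201216) = 16.44928.

16.45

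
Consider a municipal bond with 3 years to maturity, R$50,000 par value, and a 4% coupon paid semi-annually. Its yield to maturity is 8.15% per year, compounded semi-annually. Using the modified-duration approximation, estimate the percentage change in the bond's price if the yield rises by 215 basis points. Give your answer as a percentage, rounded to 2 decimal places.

-5.88%

Periodic yield y = 0.04075. Modified duration first:
  t   CF        PV=CF/(1+0.04075)^t    t·PV
  1     1,000.00       960.8455       960.8455
  2     1,000.00       923.2242     1,846.4483
  3     1,000.00       887.0758     2,661.2275
  4     1,000.00       852.3428     3,409.3714
  5     1,000.00       818.9698     4,094.8491
  6    51,000.00    40,132.0790   240,792.4741
  Σ                 44,574.5372   253,765.2160
P = 44,574.5372; D_Mac = 5.69305 half-year periods = 2.84653 yrs; D_mod = 2.84653/(1+0.04075) = 2.73507 yrs.
ΔP/P ≈ -D_mod · Δy = -2.73507 × (+0.0215) = -0.058804 = -5.8804%.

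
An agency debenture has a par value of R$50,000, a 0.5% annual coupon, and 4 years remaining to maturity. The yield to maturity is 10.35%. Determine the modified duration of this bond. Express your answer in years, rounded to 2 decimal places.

Periodic yield y = 0.1035. First find Macaulay duration:
  t   CF        PV=CF/(1+0.1035)^t    t·PV
  1       250.00       226.5519       226.5519
  2       250.00       205.3030       410.6060
  3       250.00       186.0471       558.1414
  4    50,250.00    33,888.0607   135,552.2427
  Σ                 34,505.9627   136,747.5421
P = 34,505.9627; Macaulay duration = 136,747.5421 / 34,505.9627 = 3.96301 years.
Modified duration = D_Mac / (1 + y) = 3.96301 / 1.1035 = 3.59131 years.

3.59 years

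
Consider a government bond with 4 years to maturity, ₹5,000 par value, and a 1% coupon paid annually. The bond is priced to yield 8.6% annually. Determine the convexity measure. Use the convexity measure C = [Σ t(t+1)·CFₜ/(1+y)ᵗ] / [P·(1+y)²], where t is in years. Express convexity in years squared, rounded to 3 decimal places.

With y = 0.086:
  t   CF        PV=CF/(1+0.086)^t    t·PV        t(t+1)·PV
  1        50.00        46.0405        46.0405          92.0810
  2        50.00        42.3946        84.7892         254.3675
  3        50.00        39.0374       117.1121         468.4484
  4     5,050.00     3,630.5471    14,522.1885      72,610.9423
  Σ                  3,758.0196    14,770.1302      73,425.8392
P = 3,758.0196.
Convexity = Σ t(t+1)·PV / [P·(1+y)²] = 73,425.8392 / (3,758.0196 × 1.179396) = 16.56648.

16.566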